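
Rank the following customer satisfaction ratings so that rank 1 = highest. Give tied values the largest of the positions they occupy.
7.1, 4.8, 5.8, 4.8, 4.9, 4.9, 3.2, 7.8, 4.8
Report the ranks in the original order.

2, 8, 3, 8, 5, 5, 9, 1, 8

Sorted (descending): 7.8, 7.1, 5.8, 4.9, 4.9, 4.8, 4.8, 4.8, 3.2
The 2 values of 4.9 occupy positions 4–5 → each gets rank 5.
The 3 values of 4.8 occupy positions 6–8 → each gets rank 8.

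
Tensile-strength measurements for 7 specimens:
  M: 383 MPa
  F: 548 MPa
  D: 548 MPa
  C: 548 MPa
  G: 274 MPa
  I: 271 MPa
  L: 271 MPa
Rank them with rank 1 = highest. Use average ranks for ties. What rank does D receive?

Sorted (descending): 548, 548, 548, 383, 274, 271, 271
The 3 values of 548 occupy positions 1–3 → average rank 2.
The 2 values of 271 occupy positions 6–7 → average rank (6+7)/2 = 6.5.
D has value 548 MPa → rank 2.

2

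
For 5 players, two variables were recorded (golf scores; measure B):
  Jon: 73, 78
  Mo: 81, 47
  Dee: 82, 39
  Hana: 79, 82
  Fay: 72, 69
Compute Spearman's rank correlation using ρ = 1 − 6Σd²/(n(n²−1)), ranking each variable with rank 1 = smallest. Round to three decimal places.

-0.600

Ranks of variable 1: 2, 4, 5, 3, 1
Ranks of variable 2: 4, 2, 1, 5, 3
d = r₁ − r₂: -2, 2, 4, -2, -2
d²: 4, 4, 16, 4, 4; Σd² = 32
ρ = 1 − 6·32/(5·24) = 1 − 192/120 = -0.600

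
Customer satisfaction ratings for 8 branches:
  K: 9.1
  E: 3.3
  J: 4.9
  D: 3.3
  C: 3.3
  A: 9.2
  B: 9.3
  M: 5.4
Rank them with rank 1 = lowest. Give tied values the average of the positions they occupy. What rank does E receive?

2

Sorted (ascending): 3.3, 3.3, 3.3, 4.9, 5.4, 9.1, 9.2, 9.3
The 3 values of 3.3 occupy positions 1–3 → average rank 2.
E has value 3.3 → rank 2.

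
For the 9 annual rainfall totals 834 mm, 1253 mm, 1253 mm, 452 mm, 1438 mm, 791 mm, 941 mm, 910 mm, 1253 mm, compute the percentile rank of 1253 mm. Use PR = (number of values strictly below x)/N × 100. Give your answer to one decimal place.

N = 9.
Strictly below 1253: 5. Equal to 1253: 3.
PR = 5/9 × 100 = 55.6

55.6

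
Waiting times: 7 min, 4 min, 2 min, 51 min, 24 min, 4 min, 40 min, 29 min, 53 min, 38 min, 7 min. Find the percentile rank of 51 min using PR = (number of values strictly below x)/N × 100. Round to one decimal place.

N = 11.
Strictly below 51: 9. Equal to 51: 1.
PR = 9/11 × 100 = 81.8

81.8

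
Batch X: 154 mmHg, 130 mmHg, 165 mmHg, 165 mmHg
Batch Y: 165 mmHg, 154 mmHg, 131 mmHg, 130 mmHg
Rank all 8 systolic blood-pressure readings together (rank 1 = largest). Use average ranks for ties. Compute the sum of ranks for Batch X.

Sorted (descending): 165, 165, 165, 154, 154, 131, 130, 130
The 3 values of 165 occupy positions 1–3 → average rank 2.
The 2 values of 154 occupy positions 4–5 → average rank (4+5)/2 = 4.5.
The 2 values of 130 occupy positions 7–8 → average rank (7+8)/2 = 7.5.
Batch X values → pooled ranks: 154→4.5, 130→7.5, 165→2, 165→2
Rank sum = 4.5 + 7.5 + 2 + 2 = 16

16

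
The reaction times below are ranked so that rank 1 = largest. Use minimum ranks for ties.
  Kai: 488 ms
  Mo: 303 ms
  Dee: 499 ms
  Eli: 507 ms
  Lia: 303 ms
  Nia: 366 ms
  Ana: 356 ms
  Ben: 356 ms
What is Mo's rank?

7

Sorted (descending): 507, 499, 488, 366, 356, 356, 303, 303
The 2 values of 356 occupy positions 5–6 → each gets rank 5.
The 2 values of 303 occupy positions 7–8 → each gets rank 7.
Mo has value 303 ms → rank 7.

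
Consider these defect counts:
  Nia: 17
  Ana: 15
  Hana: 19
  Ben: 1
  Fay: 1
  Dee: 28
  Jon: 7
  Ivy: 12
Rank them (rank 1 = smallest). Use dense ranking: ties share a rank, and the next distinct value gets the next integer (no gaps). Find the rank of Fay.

1

Sorted (ascending): 1, 1, 7, 12, 15, 17, 19, 28
The 2 values of 1 share dense rank 1.
Remaining distinct values take the next consecutive integers.
Fay has value 1 → rank 1.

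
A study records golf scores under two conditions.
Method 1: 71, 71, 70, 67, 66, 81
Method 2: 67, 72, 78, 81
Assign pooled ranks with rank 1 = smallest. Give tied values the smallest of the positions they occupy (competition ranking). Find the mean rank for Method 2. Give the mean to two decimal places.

6.50

Sorted (ascending): 66, 67, 67, 70, 71, 71, 72, 78, 81, 81
The 2 values of 67 occupy positions 2–3 → each gets rank 2.
The 2 values of 71 occupy positions 5–6 → each gets rank 5.
The 2 values of 81 occupy positions 9–10 → each gets rank 9.
Method 2 values → pooled ranks: 67→2, 72→7, 78→8, 81→9
Mean rank = (2 + 7 + 8 + 9) / 4 = 6.50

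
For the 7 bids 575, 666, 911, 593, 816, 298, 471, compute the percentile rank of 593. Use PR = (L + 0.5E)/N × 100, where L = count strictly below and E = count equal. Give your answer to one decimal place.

50.0

N = 7.
Strictly below 593: 3. Equal to 593: 1.
PR = (3 + 0.5·1)/7 × 100 = 50.0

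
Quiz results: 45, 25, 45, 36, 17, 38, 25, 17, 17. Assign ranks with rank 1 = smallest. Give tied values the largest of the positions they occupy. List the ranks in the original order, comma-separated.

9, 5, 9, 6, 3, 7, 5, 3, 3

Sorted (ascending): 17, 17, 17, 25, 25, 36, 38, 45, 45
The 3 values of 17 occupy positions 1–3 → each gets rank 3.
The 2 values of 25 occupy positions 4–5 → each gets rank 5.
The 2 values of 45 occupy positions 8–9 → each gets rank 9.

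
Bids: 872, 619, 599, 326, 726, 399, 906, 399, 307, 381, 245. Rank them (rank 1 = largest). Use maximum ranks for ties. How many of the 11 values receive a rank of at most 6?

5

Sorted (descending): 906, 872, 726, 619, 599, 399, 399, 381, 326, 307, 245
The 2 values of 399 occupy positions 6–7 → each gets rank 7.
Ranks ≤ 6: {1, 2, 3, 4, 5} → 5 values.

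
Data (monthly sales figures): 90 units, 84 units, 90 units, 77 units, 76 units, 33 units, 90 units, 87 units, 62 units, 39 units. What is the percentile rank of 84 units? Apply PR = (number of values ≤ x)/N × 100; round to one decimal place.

60.0

N = 10.
Strictly below 84: 5. Equal to 84: 1.
PR = 6/10 × 100 = 60.0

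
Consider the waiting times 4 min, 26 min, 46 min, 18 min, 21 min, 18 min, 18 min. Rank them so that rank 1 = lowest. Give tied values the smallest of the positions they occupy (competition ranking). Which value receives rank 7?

46

Sorted (ascending): 4, 18, 18, 18, 21, 26, 46
The 3 values of 18 occupy positions 2–4 → each gets rank 2.
Rank 7 → value 46.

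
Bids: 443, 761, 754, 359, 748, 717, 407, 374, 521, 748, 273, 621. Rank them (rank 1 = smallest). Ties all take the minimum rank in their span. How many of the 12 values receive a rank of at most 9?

10

Sorted (ascending): 273, 359, 374, 407, 443, 521, 621, 717, 748, 748, 754, 761
The 2 values of 748 occupy positions 9–10 → each gets rank 9.
Ranks ≤ 9: {1, 2, 3, 4, 5, 6, 7, 8, 9, 9} → 10 values.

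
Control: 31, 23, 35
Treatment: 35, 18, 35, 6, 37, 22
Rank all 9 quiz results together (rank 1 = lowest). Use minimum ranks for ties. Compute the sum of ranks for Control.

15

Sorted (ascending): 6, 18, 22, 23, 31, 35, 35, 35, 37
The 3 values of 35 occupy positions 6–8 → each gets rank 6.
Control values → pooled ranks: 31→5, 23→4, 35→6
Rank sum = 5 + 4 + 6 = 15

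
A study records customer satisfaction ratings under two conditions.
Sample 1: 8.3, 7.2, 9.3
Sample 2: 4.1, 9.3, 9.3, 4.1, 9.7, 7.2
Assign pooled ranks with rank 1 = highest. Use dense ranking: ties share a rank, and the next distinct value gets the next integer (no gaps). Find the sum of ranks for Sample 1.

9

Sorted (descending): 9.7, 9.3, 9.3, 9.3, 8.3, 7.2, 7.2, 4.1, 4.1
The 3 values of 9.3 share dense rank 2.
The 2 values of 7.2 share dense rank 4.
The 2 values of 4.1 share dense rank 5.
Remaining distinct values take the next consecutive integers.
Sample 1 values → pooled ranks: 8.3→3, 7.2→4, 9.3→2
Rank sum = 3 + 4 + 2 = 9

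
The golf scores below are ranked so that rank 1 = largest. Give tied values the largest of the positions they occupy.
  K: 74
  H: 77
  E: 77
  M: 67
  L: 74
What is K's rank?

4

Sorted (descending): 77, 77, 74, 74, 67
The 2 values of 77 occupy positions 1–2 → each gets rank 2.
The 2 values of 74 occupy positions 3–4 → each gets rank 4.
K has value 74 → rank 4.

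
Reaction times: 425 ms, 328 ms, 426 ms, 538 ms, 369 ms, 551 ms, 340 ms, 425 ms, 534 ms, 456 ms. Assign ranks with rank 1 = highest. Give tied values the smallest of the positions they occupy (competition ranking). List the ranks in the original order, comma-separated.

Sorted (descending): 551, 538, 534, 456, 426, 425, 425, 369, 340, 328
The 2 values of 425 occupy positions 6–7 → each gets rank 6.

6, 10, 5, 2, 8, 1, 9, 6, 3, 4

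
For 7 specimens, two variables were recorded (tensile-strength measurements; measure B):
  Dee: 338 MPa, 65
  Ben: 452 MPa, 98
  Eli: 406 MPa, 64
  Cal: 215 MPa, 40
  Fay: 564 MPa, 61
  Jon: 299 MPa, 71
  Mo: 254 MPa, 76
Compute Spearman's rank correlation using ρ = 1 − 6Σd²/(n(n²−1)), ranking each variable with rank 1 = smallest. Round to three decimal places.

0.107

Ranks of variable 1: 4, 6, 5, 1, 7, 3, 2
Ranks of variable 2: 4, 7, 3, 1, 2, 5, 6
d = r₁ − r₂: 0, -1, 2, 0, 5, -2, -4
d²: 0, 1, 4, 0, 25, 4, 16; Σd² = 50
ρ = 1 − 6·50/(7·48) = 1 − 300/336 = 0.107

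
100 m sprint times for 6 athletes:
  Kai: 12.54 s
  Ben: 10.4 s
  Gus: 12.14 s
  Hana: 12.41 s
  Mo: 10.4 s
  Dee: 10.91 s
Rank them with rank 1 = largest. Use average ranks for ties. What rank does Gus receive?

3

Sorted (descending): 12.54, 12.41, 12.14, 10.91, 10.4, 10.4
The 2 values of 10.4 occupy positions 5–6 → average rank (5+6)/2 = 5.5.
Gus has value 12.14 s → rank 3.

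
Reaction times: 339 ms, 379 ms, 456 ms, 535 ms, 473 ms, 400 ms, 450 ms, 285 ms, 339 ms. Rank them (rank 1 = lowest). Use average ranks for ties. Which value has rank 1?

285

Sorted (ascending): 285, 339, 339, 379, 400, 450, 456, 473, 535
The 2 values of 339 occupy positions 2–3 → average rank (2+3)/2 = 2.5.
Rank 1 → value 285.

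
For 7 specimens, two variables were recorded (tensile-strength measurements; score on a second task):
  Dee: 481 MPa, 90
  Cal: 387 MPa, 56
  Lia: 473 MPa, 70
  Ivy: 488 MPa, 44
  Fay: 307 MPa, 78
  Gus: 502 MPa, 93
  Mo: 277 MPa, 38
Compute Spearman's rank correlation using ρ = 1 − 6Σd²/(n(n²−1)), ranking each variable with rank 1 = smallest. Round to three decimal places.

Ranks of variable 1: 5, 3, 4, 6, 2, 7, 1
Ranks of variable 2: 6, 3, 4, 2, 5, 7, 1
d = r₁ − r₂: -1, 0, 0, 4, -3, 0, 0
d²: 1, 0, 0, 16, 9, 0, 0; Σd² = 26
ρ = 1 − 6·26/(7·48) = 1 − 156/336 = 0.536

0.536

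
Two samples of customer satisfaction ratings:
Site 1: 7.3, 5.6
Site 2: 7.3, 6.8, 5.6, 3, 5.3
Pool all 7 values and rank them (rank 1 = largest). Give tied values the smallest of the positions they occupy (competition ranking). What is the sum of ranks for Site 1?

5

Sorted (descending): 7.3, 7.3, 6.8, 5.6, 5.6, 5.3, 3
The 2 values of 7.3 occupy positions 1–2 → each gets rank 1.
The 2 values of 5.6 occupy positions 4–5 → each gets rank 4.
Site 1 values → pooled ranks: 7.3→1, 5.6→4
Rank sum = 1 + 4 = 5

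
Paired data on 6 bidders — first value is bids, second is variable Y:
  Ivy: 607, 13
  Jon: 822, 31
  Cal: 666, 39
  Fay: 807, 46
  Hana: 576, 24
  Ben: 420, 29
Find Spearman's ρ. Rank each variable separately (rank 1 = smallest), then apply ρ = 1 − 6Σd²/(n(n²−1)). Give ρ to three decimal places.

0.600

Ranks of variable 1: 3, 6, 4, 5, 2, 1
Ranks of variable 2: 1, 4, 5, 6, 2, 3
d = r₁ − r₂: 2, 2, -1, -1, 0, -2
d²: 4, 4, 1, 1, 0, 4; Σd² = 14
ρ = 1 − 6·14/(6·35) = 1 − 84/210 = 0.600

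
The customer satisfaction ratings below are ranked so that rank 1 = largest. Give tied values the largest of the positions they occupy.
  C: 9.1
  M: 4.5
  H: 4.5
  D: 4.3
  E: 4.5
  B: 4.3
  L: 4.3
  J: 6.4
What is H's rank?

Sorted (descending): 9.1, 6.4, 4.5, 4.5, 4.5, 4.3, 4.3, 4.3
The 3 values of 4.5 occupy positions 3–5 → each gets rank 5.
The 3 values of 4.3 occupy positions 6–8 → each gets rank 8.
H has value 4.5 → rank 5.

5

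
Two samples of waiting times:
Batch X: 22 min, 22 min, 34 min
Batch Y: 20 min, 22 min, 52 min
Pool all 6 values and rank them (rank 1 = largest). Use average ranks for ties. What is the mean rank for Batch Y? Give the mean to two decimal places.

Sorted (descending): 52, 34, 22, 22, 22, 20
The 3 values of 22 occupy positions 3–5 → average rank 4.
Batch Y values → pooled ranks: 20→6, 22→4, 52→1
Mean rank = (6 + 4 + 1) / 3 = 3.67

3.67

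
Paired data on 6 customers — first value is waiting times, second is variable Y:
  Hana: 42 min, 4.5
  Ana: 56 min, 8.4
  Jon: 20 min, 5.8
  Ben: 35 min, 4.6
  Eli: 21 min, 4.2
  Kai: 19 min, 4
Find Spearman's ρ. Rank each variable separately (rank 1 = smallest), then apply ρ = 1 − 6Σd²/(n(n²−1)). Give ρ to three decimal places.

0.600

Ranks of variable 1: 5, 6, 2, 4, 3, 1
Ranks of variable 2: 3, 6, 5, 4, 2, 1
d = r₁ − r₂: 2, 0, -3, 0, 1, 0
d²: 4, 0, 9, 0, 1, 0; Σd² = 14
ρ = 1 − 6·14/(6·35) = 1 − 84/210 = 0.600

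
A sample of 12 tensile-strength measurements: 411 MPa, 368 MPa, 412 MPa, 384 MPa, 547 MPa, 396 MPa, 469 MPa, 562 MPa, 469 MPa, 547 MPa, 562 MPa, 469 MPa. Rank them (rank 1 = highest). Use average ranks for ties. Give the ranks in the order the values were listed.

Sorted (descending): 562, 562, 547, 547, 469, 469, 469, 412, 411, 396, 384, 368
The 2 values of 562 occupy positions 1–2 → average rank (1+2)/2 = 1.5.
The 2 values of 547 occupy positions 3–4 → average rank (3+4)/2 = 3.5.
The 3 values of 469 occupy positions 5–7 → average rank 6.

9, 12, 8, 11, 3.5, 10, 6, 1.5, 6, 3.5, 1.5, 6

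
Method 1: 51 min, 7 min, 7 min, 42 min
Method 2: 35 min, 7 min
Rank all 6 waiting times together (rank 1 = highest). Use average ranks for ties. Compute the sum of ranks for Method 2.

8

Sorted (descending): 51, 42, 35, 7, 7, 7
The 3 values of 7 occupy positions 4–6 → average rank 5.
Method 2 values → pooled ranks: 35→3, 7→5
Rank sum = 3 + 5 = 8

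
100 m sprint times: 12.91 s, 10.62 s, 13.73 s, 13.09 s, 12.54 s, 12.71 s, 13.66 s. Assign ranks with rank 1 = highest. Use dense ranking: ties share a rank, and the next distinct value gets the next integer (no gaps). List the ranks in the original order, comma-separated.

Sorted (descending): 13.73, 13.66, 13.09, 12.91, 12.71, 12.54, 10.62
No ties — each value takes its position as its rank.

4, 7, 1, 3, 6, 5, 2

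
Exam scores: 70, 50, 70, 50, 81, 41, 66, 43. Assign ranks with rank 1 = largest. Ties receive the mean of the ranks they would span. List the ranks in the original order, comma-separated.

2.5, 5.5, 2.5, 5.5, 1, 8, 4, 7

Sorted (descending): 81, 70, 70, 66, 50, 50, 43, 41
The 2 values of 70 occupy positions 2–3 → average rank (2+3)/2 = 2.5.
The 2 values of 50 occupy positions 5–6 → average rank (5+6)/2 = 5.5.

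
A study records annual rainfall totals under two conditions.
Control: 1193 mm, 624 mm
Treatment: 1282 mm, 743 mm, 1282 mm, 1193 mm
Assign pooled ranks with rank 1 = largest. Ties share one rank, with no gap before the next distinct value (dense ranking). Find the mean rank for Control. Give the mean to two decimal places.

3.00

Sorted (descending): 1282, 1282, 1193, 1193, 743, 624
The 2 values of 1282 share dense rank 1.
The 2 values of 1193 share dense rank 2.
Remaining distinct values take the next consecutive integers.
Control values → pooled ranks: 1193→2, 624→4
Mean rank = (2 + 4) / 2 = 3.00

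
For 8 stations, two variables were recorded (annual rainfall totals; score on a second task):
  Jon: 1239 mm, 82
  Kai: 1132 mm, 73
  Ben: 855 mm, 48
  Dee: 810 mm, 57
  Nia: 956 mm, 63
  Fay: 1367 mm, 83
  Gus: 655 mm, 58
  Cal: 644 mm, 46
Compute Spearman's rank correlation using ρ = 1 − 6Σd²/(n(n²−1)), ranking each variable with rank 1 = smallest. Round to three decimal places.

0.905

Ranks of variable 1: 7, 6, 4, 3, 5, 8, 2, 1
Ranks of variable 2: 7, 6, 2, 3, 5, 8, 4, 1
d = r₁ − r₂: 0, 0, 2, 0, 0, 0, -2, 0
d²: 0, 0, 4, 0, 0, 0, 4, 0; Σd² = 8
ρ = 1 − 6·8/(8·63) = 1 − 48/504 = 0.905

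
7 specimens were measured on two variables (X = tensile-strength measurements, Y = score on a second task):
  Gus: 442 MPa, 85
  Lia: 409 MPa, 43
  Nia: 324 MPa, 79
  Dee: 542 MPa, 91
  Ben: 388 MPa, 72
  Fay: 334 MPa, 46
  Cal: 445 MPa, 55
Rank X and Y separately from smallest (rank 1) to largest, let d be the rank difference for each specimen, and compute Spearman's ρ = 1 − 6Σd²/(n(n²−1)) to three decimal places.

0.357

Ranks of variable 1: 5, 4, 1, 7, 3, 2, 6
Ranks of variable 2: 6, 1, 5, 7, 4, 2, 3
d = r₁ − r₂: -1, 3, -4, 0, -1, 0, 3
d²: 1, 9, 16, 0, 1, 0, 9; Σd² = 36
ρ = 1 − 6·36/(7·48) = 1 − 216/336 = 0.357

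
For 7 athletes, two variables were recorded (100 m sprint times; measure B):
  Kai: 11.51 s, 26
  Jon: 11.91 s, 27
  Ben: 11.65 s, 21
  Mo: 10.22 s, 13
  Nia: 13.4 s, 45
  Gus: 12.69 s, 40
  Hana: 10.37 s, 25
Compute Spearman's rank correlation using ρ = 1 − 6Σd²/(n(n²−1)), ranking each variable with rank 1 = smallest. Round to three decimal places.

Ranks of variable 1: 3, 5, 4, 1, 7, 6, 2
Ranks of variable 2: 4, 5, 2, 1, 7, 6, 3
d = r₁ − r₂: -1, 0, 2, 0, 0, 0, -1
d²: 1, 0, 4, 0, 0, 0, 1; Σd² = 6
ρ = 1 − 6·6/(7·48) = 1 − 36/336 = 0.893

0.893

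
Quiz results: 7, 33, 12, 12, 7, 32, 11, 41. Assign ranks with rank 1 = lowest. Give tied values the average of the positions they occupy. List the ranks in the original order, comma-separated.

Sorted (ascending): 7, 7, 11, 12, 12, 32, 33, 41
The 2 values of 7 occupy positions 1–2 → average rank (1+2)/2 = 1.5.
The 2 values of 12 occupy positions 4–5 → average rank (4+5)/2 = 4.5.

1.5, 7, 4.5, 4.5, 1.5, 6, 3, 8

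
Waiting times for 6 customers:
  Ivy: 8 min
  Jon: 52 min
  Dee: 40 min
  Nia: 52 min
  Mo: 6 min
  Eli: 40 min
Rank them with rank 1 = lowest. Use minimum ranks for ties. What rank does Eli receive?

Sorted (ascending): 6, 8, 40, 40, 52, 52
The 2 values of 40 occupy positions 3–4 → each gets rank 3.
The 2 values of 52 occupy positions 5–6 → each gets rank 5.
Eli has value 40 min → rank 3.

3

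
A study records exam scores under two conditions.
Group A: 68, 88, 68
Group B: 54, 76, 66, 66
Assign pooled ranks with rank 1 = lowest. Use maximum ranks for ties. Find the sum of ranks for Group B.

13

Sorted (ascending): 54, 66, 66, 68, 68, 76, 88
The 2 values of 66 occupy positions 2–3 → each gets rank 3.
The 2 values of 68 occupy positions 4–5 → each gets rank 5.
Group B values → pooled ranks: 54→1, 76→6, 66→3, 66→3
Rank sum = 1 + 6 + 3 + 3 = 13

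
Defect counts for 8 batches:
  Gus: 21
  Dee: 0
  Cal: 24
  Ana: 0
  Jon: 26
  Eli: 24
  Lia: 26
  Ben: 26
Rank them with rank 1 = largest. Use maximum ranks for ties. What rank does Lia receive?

3

Sorted (descending): 26, 26, 26, 24, 24, 21, 0, 0
The 3 values of 26 occupy positions 1–3 → each gets rank 3.
The 2 values of 24 occupy positions 4–5 → each gets rank 5.
The 2 values of 0 occupy positions 7–8 → each gets rank 8.
Lia has value 26 → rank 3.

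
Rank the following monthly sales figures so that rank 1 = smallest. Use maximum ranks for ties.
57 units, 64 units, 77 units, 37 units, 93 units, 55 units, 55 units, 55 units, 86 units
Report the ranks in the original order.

Sorted (ascending): 37, 55, 55, 55, 57, 64, 77, 86, 93
The 3 values of 55 occupy positions 2–4 → each gets rank 4.

5, 6, 7, 1, 9, 4, 4, 4, 8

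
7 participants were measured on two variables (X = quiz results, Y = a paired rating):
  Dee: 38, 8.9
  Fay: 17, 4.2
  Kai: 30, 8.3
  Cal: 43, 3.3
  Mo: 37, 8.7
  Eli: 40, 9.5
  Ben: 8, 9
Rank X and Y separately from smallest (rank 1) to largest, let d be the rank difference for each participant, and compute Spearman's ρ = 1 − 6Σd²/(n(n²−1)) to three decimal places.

Ranks of variable 1: 5, 2, 3, 7, 4, 6, 1
Ranks of variable 2: 5, 2, 3, 1, 4, 7, 6
d = r₁ − r₂: 0, 0, 0, 6, 0, -1, -5
d²: 0, 0, 0, 36, 0, 1, 25; Σd² = 62
ρ = 1 − 6·62/(7·48) = 1 − 372/336 = -0.107

-0.107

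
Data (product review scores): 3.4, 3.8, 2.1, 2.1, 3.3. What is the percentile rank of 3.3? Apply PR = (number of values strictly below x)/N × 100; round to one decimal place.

40.0

N = 5.
Strictly below 3.3: 2. Equal to 3.3: 1.
PR = 2/5 × 100 = 40.0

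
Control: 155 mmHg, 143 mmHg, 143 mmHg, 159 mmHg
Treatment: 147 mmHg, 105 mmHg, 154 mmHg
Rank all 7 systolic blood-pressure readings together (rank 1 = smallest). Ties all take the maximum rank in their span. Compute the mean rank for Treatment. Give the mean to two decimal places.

Sorted (ascending): 105, 143, 143, 147, 154, 155, 159
The 2 values of 143 occupy positions 2–3 → each gets rank 3.
Treatment values → pooled ranks: 147→4, 105→1, 154→5
Mean rank = (4 + 1 + 5) / 3 = 3.33

3.33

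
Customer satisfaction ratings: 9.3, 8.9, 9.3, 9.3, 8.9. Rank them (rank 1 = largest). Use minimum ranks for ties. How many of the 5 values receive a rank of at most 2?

Sorted (descending): 9.3, 9.3, 9.3, 8.9, 8.9
The 3 values of 9.3 occupy positions 1–3 → each gets rank 1.
The 2 values of 8.9 occupy positions 4–5 → each gets rank 4.
Ranks ≤ 2: {1, 1, 1} → 3 values.

3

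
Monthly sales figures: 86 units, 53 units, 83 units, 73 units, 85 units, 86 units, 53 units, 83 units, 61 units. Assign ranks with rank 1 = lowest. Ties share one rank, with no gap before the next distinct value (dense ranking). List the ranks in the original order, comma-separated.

Sorted (ascending): 53, 53, 61, 73, 83, 83, 85, 86, 86
The 2 values of 53 share dense rank 1.
The 2 values of 83 share dense rank 4.
The 2 values of 86 share dense rank 6.
Remaining distinct values take the next consecutive integers.

6, 1, 4, 3, 5, 6, 1, 4, 2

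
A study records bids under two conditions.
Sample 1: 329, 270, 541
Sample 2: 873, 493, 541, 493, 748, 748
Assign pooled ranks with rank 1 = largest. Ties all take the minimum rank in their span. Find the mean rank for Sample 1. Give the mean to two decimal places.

7.00

Sorted (descending): 873, 748, 748, 541, 541, 493, 493, 329, 270
The 2 values of 748 occupy positions 2–3 → each gets rank 2.
The 2 values of 541 occupy positions 4–5 → each gets rank 4.
The 2 values of 493 occupy positions 6–7 → each gets rank 6.
Sample 1 values → pooled ranks: 329→8, 270→9, 541→4
Mean rank = (8 + 9 + 4) / 3 = 7.00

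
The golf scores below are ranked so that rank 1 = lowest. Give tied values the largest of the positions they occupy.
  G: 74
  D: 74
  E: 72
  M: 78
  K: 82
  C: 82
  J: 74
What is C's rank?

Sorted (ascending): 72, 74, 74, 74, 78, 82, 82
The 3 values of 74 occupy positions 2–4 → each gets rank 4.
The 2 values of 82 occupy positions 6–7 → each gets rank 7.
C has value 82 → rank 7.

7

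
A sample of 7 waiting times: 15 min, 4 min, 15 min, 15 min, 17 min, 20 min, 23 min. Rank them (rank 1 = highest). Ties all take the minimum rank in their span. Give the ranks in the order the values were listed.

Sorted (descending): 23, 20, 17, 15, 15, 15, 4
The 3 values of 15 occupy positions 4–6 → each gets rank 4.

4, 7, 4, 4, 3, 2, 1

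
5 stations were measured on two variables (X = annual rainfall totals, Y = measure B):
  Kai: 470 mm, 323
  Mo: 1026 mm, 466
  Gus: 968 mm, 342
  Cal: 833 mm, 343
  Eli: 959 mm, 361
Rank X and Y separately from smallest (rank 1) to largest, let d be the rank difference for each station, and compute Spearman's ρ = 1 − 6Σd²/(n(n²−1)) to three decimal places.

Ranks of variable 1: 1, 5, 4, 2, 3
Ranks of variable 2: 1, 5, 2, 3, 4
d = r₁ − r₂: 0, 0, 2, -1, -1
d²: 0, 0, 4, 1, 1; Σd² = 6
ρ = 1 − 6·6/(5·24) = 1 − 36/120 = 0.700

0.700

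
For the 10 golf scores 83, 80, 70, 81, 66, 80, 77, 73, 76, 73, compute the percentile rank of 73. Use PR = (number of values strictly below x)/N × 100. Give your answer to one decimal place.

20.0

N = 10.
Strictly below 73: 2. Equal to 73: 2.
PR = 2/10 × 100 = 20.0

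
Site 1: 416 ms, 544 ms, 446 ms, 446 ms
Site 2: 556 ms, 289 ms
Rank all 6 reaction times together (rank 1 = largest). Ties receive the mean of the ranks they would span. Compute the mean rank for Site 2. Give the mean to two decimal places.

Sorted (descending): 556, 544, 446, 446, 416, 289
The 2 values of 446 occupy positions 3–4 → average rank (3+4)/2 = 3.5.
Site 2 values → pooled ranks: 556→1, 289→6
Mean rank = (1 + 6) / 2 = 3.50

3.50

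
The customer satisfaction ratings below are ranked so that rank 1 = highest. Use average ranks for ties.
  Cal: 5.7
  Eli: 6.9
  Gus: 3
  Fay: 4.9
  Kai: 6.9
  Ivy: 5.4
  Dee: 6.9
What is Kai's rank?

2

Sorted (descending): 6.9, 6.9, 6.9, 5.7, 5.4, 4.9, 3
The 3 values of 6.9 occupy positions 1–3 → average rank 2.
Kai has value 6.9 → rank 2.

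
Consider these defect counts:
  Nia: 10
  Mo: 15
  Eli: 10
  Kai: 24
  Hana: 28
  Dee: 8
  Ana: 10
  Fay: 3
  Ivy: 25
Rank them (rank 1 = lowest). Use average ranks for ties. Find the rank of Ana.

4

Sorted (ascending): 3, 8, 10, 10, 10, 15, 24, 25, 28
The 3 values of 10 occupy positions 3–5 → average rank 4.
Ana has value 10 → rank 4.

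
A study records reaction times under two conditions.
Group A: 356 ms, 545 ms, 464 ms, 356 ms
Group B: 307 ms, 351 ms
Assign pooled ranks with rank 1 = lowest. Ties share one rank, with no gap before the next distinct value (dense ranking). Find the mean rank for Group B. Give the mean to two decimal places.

1.50

Sorted (ascending): 307, 351, 356, 356, 464, 545
The 2 values of 356 share dense rank 3.
Remaining distinct values take the next consecutive integers.
Group B values → pooled ranks: 307→1, 351→2
Mean rank = (1 + 2) / 2 = 1.50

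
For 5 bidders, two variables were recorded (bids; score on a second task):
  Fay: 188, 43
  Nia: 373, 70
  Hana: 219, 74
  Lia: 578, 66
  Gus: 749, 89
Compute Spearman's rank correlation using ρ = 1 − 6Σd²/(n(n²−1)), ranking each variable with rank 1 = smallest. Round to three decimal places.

Ranks of variable 1: 1, 3, 2, 4, 5
Ranks of variable 2: 1, 3, 4, 2, 5
d = r₁ − r₂: 0, 0, -2, 2, 0
d²: 0, 0, 4, 4, 0; Σd² = 8
ρ = 1 − 6·8/(5·24) = 1 − 48/120 = 0.600

0.600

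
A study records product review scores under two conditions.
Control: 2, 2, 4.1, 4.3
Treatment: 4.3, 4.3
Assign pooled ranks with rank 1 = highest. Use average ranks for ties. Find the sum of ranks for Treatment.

4

Sorted (descending): 4.3, 4.3, 4.3, 4.1, 2, 2
The 3 values of 4.3 occupy positions 1–3 → average rank 2.
The 2 values of 2 occupy positions 5–6 → average rank (5+6)/2 = 5.5.
Treatment values → pooled ranks: 4.3→2, 4.3→2
Rank sum = 2 + 2 = 4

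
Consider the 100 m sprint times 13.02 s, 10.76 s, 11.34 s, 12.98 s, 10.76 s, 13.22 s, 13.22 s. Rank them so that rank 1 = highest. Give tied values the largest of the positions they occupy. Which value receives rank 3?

Sorted (descending): 13.22, 13.22, 13.02, 12.98, 11.34, 10.76, 10.76
The 2 values of 13.22 occupy positions 1–2 → each gets rank 2.
The 2 values of 10.76 occupy positions 6–7 → each gets rank 7.
Rank 3 → value 13.02.

13.02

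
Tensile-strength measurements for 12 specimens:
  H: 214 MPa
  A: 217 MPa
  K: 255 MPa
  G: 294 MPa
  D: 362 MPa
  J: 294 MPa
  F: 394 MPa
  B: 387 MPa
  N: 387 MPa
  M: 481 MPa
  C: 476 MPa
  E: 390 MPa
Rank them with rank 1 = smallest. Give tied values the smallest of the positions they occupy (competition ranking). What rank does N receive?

7

Sorted (ascending): 214, 217, 255, 294, 294, 362, 387, 387, 390, 394, 476, 481
The 2 values of 294 occupy positions 4–5 → each gets rank 4.
The 2 values of 387 occupy positions 7–8 → each gets rank 7.
N has value 387 MPa → rank 7.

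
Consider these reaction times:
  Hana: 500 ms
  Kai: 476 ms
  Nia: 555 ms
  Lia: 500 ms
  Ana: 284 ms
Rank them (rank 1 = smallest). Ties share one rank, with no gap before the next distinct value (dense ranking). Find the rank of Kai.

2

Sorted (ascending): 284, 476, 500, 500, 555
The 2 values of 500 share dense rank 3.
Remaining distinct values take the next consecutive integers.
Kai has value 476 ms → rank 2.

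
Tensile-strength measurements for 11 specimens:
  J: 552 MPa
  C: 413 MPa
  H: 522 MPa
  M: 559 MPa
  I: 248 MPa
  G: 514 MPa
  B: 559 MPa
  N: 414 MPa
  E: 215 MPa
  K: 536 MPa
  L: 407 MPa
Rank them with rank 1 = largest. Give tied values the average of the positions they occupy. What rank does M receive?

Sorted (descending): 559, 559, 552, 536, 522, 514, 414, 413, 407, 248, 215
The 2 values of 559 occupy positions 1–2 → average rank (1+2)/2 = 1.5.
M has value 559 MPa → rank 1.5.

1.5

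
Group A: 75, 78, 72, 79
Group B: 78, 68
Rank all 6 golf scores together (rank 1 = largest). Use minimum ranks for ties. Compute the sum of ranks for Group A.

Sorted (descending): 79, 78, 78, 75, 72, 68
The 2 values of 78 occupy positions 2–3 → each gets rank 2.
Group A values → pooled ranks: 75→4, 78→2, 72→5, 79→1
Rank sum = 4 + 2 + 5 + 1 = 12

12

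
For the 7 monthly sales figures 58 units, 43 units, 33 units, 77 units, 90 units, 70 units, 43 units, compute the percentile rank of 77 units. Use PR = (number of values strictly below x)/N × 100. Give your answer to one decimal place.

71.4

N = 7.
Strictly below 77: 5. Equal to 77: 1.
PR = 5/7 × 100 = 71.4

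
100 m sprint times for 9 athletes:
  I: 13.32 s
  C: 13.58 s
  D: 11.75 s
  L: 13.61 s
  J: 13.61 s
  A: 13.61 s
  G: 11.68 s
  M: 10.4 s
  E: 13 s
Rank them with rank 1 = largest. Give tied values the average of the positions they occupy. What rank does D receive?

7

Sorted (descending): 13.61, 13.61, 13.61, 13.58, 13.32, 13, 11.75, 11.68, 10.4
The 3 values of 13.61 occupy positions 1–3 → average rank 2.
D has value 11.75 s → rank 7.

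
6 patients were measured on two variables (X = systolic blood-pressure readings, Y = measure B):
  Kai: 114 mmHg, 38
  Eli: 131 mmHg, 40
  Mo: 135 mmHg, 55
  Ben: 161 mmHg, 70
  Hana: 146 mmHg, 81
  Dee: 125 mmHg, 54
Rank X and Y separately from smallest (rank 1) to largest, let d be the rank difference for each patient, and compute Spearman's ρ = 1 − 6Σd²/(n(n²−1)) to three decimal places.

0.886

Ranks of variable 1: 1, 3, 4, 6, 5, 2
Ranks of variable 2: 1, 2, 4, 5, 6, 3
d = r₁ − r₂: 0, 1, 0, 1, -1, -1
d²: 0, 1, 0, 1, 1, 1; Σd² = 4
ρ = 1 − 6·4/(6·35) = 1 − 24/210 = 0.886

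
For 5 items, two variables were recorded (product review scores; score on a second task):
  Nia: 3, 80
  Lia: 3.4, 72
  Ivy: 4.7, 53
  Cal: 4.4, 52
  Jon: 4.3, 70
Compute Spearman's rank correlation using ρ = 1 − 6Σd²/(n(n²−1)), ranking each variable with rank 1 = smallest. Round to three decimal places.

-0.900

Ranks of variable 1: 1, 2, 5, 4, 3
Ranks of variable 2: 5, 4, 2, 1, 3
d = r₁ − r₂: -4, -2, 3, 3, 0
d²: 16, 4, 9, 9, 0; Σd² = 38
ρ = 1 − 6·38/(5·24) = 1 − 228/120 = -0.900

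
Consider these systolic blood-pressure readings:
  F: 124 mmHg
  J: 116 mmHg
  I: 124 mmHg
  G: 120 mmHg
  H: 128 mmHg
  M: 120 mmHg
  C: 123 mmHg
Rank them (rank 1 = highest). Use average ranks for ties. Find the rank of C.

4

Sorted (descending): 128, 124, 124, 123, 120, 120, 116
The 2 values of 124 occupy positions 2–3 → average rank (2+3)/2 = 2.5.
The 2 values of 120 occupy positions 5–6 → average rank (5+6)/2 = 5.5.
C has value 123 mmHg → rank 4.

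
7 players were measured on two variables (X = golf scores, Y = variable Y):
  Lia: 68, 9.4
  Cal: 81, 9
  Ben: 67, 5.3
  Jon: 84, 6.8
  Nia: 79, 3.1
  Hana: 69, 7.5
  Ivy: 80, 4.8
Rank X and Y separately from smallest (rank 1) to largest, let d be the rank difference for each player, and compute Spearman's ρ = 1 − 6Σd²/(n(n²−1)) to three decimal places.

Ranks of variable 1: 2, 6, 1, 7, 4, 3, 5
Ranks of variable 2: 7, 6, 3, 4, 1, 5, 2
d = r₁ − r₂: -5, 0, -2, 3, 3, -2, 3
d²: 25, 0, 4, 9, 9, 4, 9; Σd² = 60
ρ = 1 − 6·60/(7·48) = 1 − 360/336 = -0.071

-0.071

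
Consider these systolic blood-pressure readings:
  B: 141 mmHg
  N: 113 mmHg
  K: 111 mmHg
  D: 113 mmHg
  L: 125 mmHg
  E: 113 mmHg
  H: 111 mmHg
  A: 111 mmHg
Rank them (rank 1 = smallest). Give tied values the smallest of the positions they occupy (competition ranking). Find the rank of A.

Sorted (ascending): 111, 111, 111, 113, 113, 113, 125, 141
The 3 values of 111 occupy positions 1–3 → each gets rank 1.
The 3 values of 113 occupy positions 4–6 → each gets rank 4.
A has value 111 mmHg → rank 1.

1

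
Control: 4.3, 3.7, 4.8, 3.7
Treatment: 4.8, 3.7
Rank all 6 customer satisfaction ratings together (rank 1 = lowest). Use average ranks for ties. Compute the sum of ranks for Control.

Sorted (ascending): 3.7, 3.7, 3.7, 4.3, 4.8, 4.8
The 3 values of 3.7 occupy positions 1–3 → average rank 2.
The 2 values of 4.8 occupy positions 5–6 → average rank (5+6)/2 = 5.5.
Control values → pooled ranks: 4.3→4, 3.7→2, 4.8→5.5, 3.7→2
Rank sum = 4 + 2 + 5.5 + 2 = 13.5

13.5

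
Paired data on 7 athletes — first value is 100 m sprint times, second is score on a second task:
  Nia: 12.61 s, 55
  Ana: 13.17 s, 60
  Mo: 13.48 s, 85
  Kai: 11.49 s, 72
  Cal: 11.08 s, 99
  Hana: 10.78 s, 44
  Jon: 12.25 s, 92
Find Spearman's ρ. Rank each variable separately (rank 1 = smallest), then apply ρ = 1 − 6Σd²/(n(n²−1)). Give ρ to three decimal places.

0.071

Ranks of variable 1: 5, 6, 7, 3, 2, 1, 4
Ranks of variable 2: 2, 3, 5, 4, 7, 1, 6
d = r₁ − r₂: 3, 3, 2, -1, -5, 0, -2
d²: 9, 9, 4, 1, 25, 0, 4; Σd² = 52
ρ = 1 − 6·52/(7·48) = 1 − 312/336 = 0.071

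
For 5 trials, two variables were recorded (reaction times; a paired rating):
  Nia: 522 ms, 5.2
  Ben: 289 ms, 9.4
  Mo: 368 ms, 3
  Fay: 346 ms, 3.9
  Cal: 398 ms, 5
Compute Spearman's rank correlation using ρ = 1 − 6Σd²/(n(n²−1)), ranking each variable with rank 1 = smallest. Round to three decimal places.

-0.100

Ranks of variable 1: 5, 1, 3, 2, 4
Ranks of variable 2: 4, 5, 1, 2, 3
d = r₁ − r₂: 1, -4, 2, 0, 1
d²: 1, 16, 4, 0, 1; Σd² = 22
ρ = 1 − 6·22/(5·24) = 1 − 132/120 = -0.100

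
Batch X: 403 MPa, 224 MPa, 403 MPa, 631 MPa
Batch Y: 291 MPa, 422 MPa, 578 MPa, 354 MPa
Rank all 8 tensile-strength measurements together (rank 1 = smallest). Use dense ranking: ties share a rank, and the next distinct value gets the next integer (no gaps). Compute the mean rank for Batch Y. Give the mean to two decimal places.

4.00

Sorted (ascending): 224, 291, 354, 403, 403, 422, 578, 631
The 2 values of 403 share dense rank 4.
Remaining distinct values take the next consecutive integers.
Batch Y values → pooled ranks: 291→2, 422→5, 578→6, 354→3
Mean rank = (2 + 5 + 6 + 3) / 4 = 4.00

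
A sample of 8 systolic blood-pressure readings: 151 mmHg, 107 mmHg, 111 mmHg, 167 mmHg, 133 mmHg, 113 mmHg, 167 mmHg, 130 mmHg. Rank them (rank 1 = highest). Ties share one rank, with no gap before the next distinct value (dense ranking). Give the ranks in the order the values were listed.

Sorted (descending): 167, 167, 151, 133, 130, 113, 111, 107
The 2 values of 167 share dense rank 1.
Remaining distinct values take the next consecutive integers.

2, 7, 6, 1, 3, 5, 1, 4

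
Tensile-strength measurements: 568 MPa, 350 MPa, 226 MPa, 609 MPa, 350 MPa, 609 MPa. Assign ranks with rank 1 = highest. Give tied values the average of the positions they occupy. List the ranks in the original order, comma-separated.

3, 4.5, 6, 1.5, 4.5, 1.5

Sorted (descending): 609, 609, 568, 350, 350, 226
The 2 values of 609 occupy positions 1–2 → average rank (1+2)/2 = 1.5.
The 2 values of 350 occupy positions 4–5 → average rank (4+5)/2 = 4.5.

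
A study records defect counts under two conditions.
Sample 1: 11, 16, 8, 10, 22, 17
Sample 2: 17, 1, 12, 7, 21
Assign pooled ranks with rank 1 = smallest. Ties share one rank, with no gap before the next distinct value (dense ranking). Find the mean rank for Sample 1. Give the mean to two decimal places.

Sorted (ascending): 1, 7, 8, 10, 11, 12, 16, 17, 17, 21, 22
The 2 values of 17 share dense rank 8.
Remaining distinct values take the next consecutive integers.
Sample 1 values → pooled ranks: 11→5, 16→7, 8→3, 10→4, 22→10, 17→8
Mean rank = (5 + 7 + 3 + 4 + 10 + 8) / 6 = 6.17

6.17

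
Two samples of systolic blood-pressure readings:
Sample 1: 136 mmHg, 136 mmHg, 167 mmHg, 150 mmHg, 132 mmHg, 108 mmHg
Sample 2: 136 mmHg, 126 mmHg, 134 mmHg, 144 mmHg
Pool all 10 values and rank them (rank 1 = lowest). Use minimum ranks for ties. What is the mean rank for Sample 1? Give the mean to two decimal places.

Sorted (ascending): 108, 126, 132, 134, 136, 136, 136, 144, 150, 167
The 3 values of 136 occupy positions 5–7 → each gets rank 5.
Sample 1 values → pooled ranks: 136→5, 136→5, 167→10, 150→9, 132→3, 108→1
Mean rank = (5 + 5 + 10 + 9 + 3 + 1) / 6 = 5.50

5.50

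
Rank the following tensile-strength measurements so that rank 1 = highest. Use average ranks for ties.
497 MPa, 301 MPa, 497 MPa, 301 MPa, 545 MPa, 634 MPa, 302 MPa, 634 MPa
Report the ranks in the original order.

4.5, 7.5, 4.5, 7.5, 3, 1.5, 6, 1.5

Sorted (descending): 634, 634, 545, 497, 497, 302, 301, 301
The 2 values of 634 occupy positions 1–2 → average rank (1+2)/2 = 1.5.
The 2 values of 497 occupy positions 4–5 → average rank (4+5)/2 = 4.5.
The 2 values of 301 occupy positions 7–8 → average rank (7+8)/2 = 7.5.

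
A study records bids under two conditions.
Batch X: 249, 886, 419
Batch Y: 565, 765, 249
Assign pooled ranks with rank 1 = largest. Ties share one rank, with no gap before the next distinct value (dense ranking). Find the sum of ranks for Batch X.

10

Sorted (descending): 886, 765, 565, 419, 249, 249
The 2 values of 249 share dense rank 5.
Remaining distinct values take the next consecutive integers.
Batch X values → pooled ranks: 249→5, 886→1, 419→4
Rank sum = 5 + 1 + 4 = 10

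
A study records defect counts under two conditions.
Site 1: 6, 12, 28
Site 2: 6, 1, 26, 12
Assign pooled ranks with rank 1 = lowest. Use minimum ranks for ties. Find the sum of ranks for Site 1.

Sorted (ascending): 1, 6, 6, 12, 12, 26, 28
The 2 values of 6 occupy positions 2–3 → each gets rank 2.
The 2 values of 12 occupy positions 4–5 → each gets rank 4.
Site 1 values → pooled ranks: 6→2, 12→4, 28→7
Rank sum = 2 + 4 + 7 = 13

13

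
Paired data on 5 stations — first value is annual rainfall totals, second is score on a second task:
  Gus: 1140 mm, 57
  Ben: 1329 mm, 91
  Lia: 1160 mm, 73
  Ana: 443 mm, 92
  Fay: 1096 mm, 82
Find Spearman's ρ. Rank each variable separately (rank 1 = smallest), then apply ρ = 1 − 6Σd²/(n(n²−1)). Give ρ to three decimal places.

-0.300

Ranks of variable 1: 3, 5, 4, 1, 2
Ranks of variable 2: 1, 4, 2, 5, 3
d = r₁ − r₂: 2, 1, 2, -4, -1
d²: 4, 1, 4, 16, 1; Σd² = 26
ρ = 1 − 6·26/(5·24) = 1 − 156/120 = -0.300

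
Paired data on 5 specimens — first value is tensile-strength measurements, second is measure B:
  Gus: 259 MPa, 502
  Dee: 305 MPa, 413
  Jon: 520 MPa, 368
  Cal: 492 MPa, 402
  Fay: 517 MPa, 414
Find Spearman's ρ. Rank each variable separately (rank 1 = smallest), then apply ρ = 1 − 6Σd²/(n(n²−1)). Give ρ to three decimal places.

-0.700

Ranks of variable 1: 1, 2, 5, 3, 4
Ranks of variable 2: 5, 3, 1, 2, 4
d = r₁ − r₂: -4, -1, 4, 1, 0
d²: 16, 1, 16, 1, 0; Σd² = 34
ρ = 1 − 6·34/(5·24) = 1 − 204/120 = -0.700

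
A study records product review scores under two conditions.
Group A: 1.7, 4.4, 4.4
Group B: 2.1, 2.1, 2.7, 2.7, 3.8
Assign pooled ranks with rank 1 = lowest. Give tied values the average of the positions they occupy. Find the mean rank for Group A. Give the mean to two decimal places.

Sorted (ascending): 1.7, 2.1, 2.1, 2.7, 2.7, 3.8, 4.4, 4.4
The 2 values of 2.1 occupy positions 2–3 → average rank (2+3)/2 = 2.5.
The 2 values of 2.7 occupy positions 4–5 → average rank (4+5)/2 = 4.5.
The 2 values of 4.4 occupy positions 7–8 → average rank (7+8)/2 = 7.5.
Group A values → pooled ranks: 1.7→1, 4.4→7.5, 4.4→7.5
Mean rank = (1 + 7.5 + 7.5) / 3 = 5.33

5.33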